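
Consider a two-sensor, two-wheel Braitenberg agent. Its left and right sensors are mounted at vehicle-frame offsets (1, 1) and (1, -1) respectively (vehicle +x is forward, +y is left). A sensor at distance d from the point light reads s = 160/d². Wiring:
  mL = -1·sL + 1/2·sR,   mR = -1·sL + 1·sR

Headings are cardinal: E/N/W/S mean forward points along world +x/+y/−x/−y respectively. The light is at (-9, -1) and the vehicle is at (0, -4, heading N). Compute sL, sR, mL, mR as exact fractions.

left sensor world pos  = (-1, -3); dL² = 68
right sensor world pos = (1, -3); dR² = 104
sL = 160/68 = 40/17
sR = 160/104 = 20/13
mL = -1·sL + 1/2·sR = -350/221
mR = -1·sL + 1·sR = -180/221

40/17 20/13 -350/221 -180/221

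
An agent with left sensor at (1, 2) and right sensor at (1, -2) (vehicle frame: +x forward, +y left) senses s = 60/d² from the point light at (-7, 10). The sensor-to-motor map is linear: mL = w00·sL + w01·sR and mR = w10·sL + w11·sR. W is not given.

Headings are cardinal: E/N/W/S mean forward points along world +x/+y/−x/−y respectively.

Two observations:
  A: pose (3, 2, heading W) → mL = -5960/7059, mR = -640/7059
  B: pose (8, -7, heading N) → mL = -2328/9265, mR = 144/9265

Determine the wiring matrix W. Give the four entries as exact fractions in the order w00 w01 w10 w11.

-1 -1 1/2 -1/2

obs A: pose=(3,2,W) → sL=60/181, sR=20/39, mL=-5960/7059, mR=-640/7059
obs B: pose=(8,-7,N) → sL=12/85, sR=12/109, mL=-2328/9265, mR=144/9265
sensor matrix S = [[60/181, 20/39], [12/85, 12/109]]; det S = -156544/4360109
solve [mL_A; mL_B] = S·[w00; w01] and [mR_A; mR_B] = S·[w10; w11]:
  w00 = -1, w01 = -1, w10 = 1/2, w11 = -1/2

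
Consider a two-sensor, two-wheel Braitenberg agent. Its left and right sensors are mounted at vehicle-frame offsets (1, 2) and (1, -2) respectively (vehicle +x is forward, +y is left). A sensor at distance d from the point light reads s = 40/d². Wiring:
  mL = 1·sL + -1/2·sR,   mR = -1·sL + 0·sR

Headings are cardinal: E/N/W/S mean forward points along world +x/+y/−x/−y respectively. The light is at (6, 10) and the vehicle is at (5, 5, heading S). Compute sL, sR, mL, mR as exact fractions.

left sensor world pos  = (7, 4); dL² = 37
right sensor world pos = (3, 4); dR² = 45
sL = 40/37 = 40/37
sR = 40/45 = 8/9
mL = 1·sL + -1/2·sR = 212/333
mR = -1·sL + 0·sR = -40/37

40/37 8/9 212/333 -40/37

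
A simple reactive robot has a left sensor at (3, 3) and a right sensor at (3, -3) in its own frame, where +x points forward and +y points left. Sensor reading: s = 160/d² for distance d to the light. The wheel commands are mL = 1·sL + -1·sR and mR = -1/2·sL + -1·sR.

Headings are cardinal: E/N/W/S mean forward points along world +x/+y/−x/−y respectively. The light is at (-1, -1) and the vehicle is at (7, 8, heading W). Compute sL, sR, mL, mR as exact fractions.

160/61 160/169 17280/10309 -23280/10309

left sensor world pos  = (4, 5); dL² = 61
right sensor world pos = (4, 11); dR² = 169
sL = 160/61 = 160/61
sR = 160/169 = 160/169
mL = 1·sL + -1·sR = 17280/10309
mR = -1/2·sL + -1·sR = -23280/10309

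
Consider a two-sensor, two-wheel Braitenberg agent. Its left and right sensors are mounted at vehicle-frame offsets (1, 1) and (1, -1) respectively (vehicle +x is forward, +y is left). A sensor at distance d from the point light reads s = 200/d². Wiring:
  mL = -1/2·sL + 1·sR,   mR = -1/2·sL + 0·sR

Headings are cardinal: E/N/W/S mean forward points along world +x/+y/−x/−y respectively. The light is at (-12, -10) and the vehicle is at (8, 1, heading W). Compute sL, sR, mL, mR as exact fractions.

200/461 40/101 8340/46561 -100/461

left sensor world pos  = (7, 0); dL² = 461
right sensor world pos = (7, 2); dR² = 505
sL = 200/461 = 200/461
sR = 200/505 = 40/101
mL = -1/2·sL + 1·sR = 8340/46561
mR = -1/2·sL + 0·sR = -100/461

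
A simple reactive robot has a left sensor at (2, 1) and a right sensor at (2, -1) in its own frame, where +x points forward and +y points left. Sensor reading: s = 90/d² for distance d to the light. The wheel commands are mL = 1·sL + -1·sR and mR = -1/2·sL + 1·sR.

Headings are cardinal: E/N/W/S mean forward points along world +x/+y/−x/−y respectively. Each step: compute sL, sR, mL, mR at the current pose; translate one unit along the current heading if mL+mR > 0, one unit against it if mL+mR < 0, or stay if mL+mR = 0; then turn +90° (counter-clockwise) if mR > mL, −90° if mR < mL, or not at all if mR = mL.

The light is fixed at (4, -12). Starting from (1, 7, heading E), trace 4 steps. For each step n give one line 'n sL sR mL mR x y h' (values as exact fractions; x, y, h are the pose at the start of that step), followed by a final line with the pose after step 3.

n=0: pose=(1,7,E); sL=90/401, sR=18/65; mL=-1368/26065, mR=4293/26065; mL+mR=45/401 → advance +1; mR−mL=5661/26065 → turn +1·90°
n=1: pose=(2,7,N); sL=1/5, sR=45/221; mL=-4/1105, mR=229/2210; mL+mR=1/10 → advance +1; mR−mL=237/2210 → turn +1·90°
n=2: pose=(2,8,W); sL=90/377, sR=90/457; mL=7200/172289, mR=13365/172289; mL+mR=45/377 → advance +1; mR−mL=6165/172289 → turn +1·90°
n=3: pose=(1,8,S); sL=45/164, sR=9/34; mL=27/2788, mR=711/5576; mL+mR=45/328 → advance +1; mR−mL=657/5576 → turn +1·90°

0 90/401 18/65 -1368/26065 4293/26065 1 7 E
1 1/5 45/221 -4/1105 229/2210 2 7 N
2 90/377 90/457 7200/172289 13365/172289 2 8 W
3 45/164 9/34 27/2788 711/5576 1 8 S
final 1 7 E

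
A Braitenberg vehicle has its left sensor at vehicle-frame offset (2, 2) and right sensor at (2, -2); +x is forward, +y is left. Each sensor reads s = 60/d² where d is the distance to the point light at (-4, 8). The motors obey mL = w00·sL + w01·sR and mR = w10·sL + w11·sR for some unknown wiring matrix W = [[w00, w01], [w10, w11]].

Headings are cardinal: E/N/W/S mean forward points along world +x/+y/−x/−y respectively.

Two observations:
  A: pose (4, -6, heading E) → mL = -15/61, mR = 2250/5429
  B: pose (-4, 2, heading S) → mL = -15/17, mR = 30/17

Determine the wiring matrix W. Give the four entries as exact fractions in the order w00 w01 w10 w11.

-1 0 1 1

obs A: pose=(4,-6,E) → sL=15/61, sR=15/89, mL=-15/61, mR=2250/5429
obs B: pose=(-4,2,S) → sL=15/17, sR=15/17, mL=-15/17, mR=30/17
sensor matrix S = [[15/61, 15/89], [15/17, 15/17]]; det S = 6300/92293
solve [mL_A; mL_B] = S·[w00; w01] and [mR_A; mR_B] = S·[w10; w11]:
  w00 = -1, w01 = 0, w10 = 1, w11 = 1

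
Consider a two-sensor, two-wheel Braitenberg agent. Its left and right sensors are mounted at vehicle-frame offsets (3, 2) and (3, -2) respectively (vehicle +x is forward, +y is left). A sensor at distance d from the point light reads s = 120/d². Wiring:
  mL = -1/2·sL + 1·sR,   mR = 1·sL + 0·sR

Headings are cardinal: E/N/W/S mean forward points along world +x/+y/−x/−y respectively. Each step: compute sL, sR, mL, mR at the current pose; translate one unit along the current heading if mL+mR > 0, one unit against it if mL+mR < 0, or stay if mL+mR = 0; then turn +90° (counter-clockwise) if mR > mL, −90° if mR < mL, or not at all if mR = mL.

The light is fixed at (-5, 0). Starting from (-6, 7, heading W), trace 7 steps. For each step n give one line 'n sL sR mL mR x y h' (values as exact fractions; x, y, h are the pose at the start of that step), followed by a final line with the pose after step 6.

0 120/41 120/97 -900/3977 120/41 -6 7 W
1 15/2 15/4 0 15/2 -7 7 S
2 24/13 120/17 1356/221 24/13 -7 6 E
3 12 20/3 2/3 12 -6 6 S
4 120/53 120/13 5580/689 120/53 -6 5 E
5 15 15 15/2 15 -5 5 S
6 8/3 120/13 308/39 8/3 -5 4 E
final -4 4 S

n=0: pose=(-6,7,W); sL=120/41, sR=120/97; mL=-900/3977, mR=120/41; mL+mR=10740/3977 → advance +1; mR−mL=12540/3977 → turn +1·90°
n=1: pose=(-7,7,S); sL=15/2, sR=15/4; mL=0, mR=15/2; mL+mR=15/2 → advance +1; mR−mL=15/2 → turn +1·90°
n=2: pose=(-7,6,E); sL=24/13, sR=120/17; mL=1356/221, mR=24/13; mL+mR=1764/221 → advance +1; mR−mL=-948/221 → turn -1·90°
n=3: pose=(-6,6,S); sL=12, sR=20/3; mL=2/3, mR=12; mL+mR=38/3 → advance +1; mR−mL=34/3 → turn +1·90°
n=4: pose=(-6,5,E); sL=120/53, sR=120/13; mL=5580/689, mR=120/53; mL+mR=7140/689 → advance +1; mR−mL=-4020/689 → turn -1·90°
n=5: pose=(-5,5,S); sL=15, sR=15; mL=15/2, mR=15; mL+mR=45/2 → advance +1; mR−mL=15/2 → turn +1·90°
n=6: pose=(-5,4,E); sL=8/3, sR=120/13; mL=308/39, mR=8/3; mL+mR=412/39 → advance +1; mR−mL=-68/13 → turn -1·90°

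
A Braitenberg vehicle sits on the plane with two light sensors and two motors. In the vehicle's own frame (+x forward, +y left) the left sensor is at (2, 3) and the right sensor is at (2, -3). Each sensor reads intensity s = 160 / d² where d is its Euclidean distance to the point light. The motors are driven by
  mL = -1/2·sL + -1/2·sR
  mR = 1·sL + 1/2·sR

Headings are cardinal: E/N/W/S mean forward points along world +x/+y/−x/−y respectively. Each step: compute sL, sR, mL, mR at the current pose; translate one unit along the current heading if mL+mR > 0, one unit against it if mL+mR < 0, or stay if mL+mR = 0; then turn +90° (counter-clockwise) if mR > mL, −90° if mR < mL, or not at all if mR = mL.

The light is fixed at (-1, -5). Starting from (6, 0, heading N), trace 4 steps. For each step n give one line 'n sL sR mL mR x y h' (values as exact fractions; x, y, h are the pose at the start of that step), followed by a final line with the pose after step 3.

0 32/13 160/149 -3424/1937 5808/1937 6 0 N
1 80/17 80/53 -2800/901 4920/901 6 1 W
2 160/97 32/5 -1952/485 2352/485 5 1 S
3 5/4 40/17 -245/136 165/68 5 0 E
final 6 0 N

n=0: pose=(6,0,N); sL=32/13, sR=160/149; mL=-3424/1937, mR=5808/1937; mL+mR=16/13 → advance +1; mR−mL=9232/1937 → turn +1·90°
n=1: pose=(6,1,W); sL=80/17, sR=80/53; mL=-2800/901, mR=4920/901; mL+mR=40/17 → advance +1; mR−mL=7720/901 → turn +1·90°
n=2: pose=(5,1,S); sL=160/97, sR=32/5; mL=-1952/485, mR=2352/485; mL+mR=80/97 → advance +1; mR−mL=4304/485 → turn +1·90°
n=3: pose=(5,0,E); sL=5/4, sR=40/17; mL=-245/136, mR=165/68; mL+mR=5/8 → advance +1; mR−mL=575/136 → turn +1·90°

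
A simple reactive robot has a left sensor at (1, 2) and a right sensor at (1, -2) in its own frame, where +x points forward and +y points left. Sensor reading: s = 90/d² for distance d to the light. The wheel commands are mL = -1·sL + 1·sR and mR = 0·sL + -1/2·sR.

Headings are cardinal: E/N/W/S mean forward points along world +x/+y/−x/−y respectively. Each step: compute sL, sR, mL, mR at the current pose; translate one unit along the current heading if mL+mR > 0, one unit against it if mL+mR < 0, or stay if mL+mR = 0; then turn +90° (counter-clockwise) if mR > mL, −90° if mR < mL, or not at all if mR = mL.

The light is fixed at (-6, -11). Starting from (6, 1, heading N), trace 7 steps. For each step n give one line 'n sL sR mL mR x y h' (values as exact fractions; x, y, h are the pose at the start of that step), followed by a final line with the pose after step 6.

0 90/269 18/73 -1728/19637 -9/73 6 1 N
1 45/169 9/25 396/4225 -9/50 6 0 E
2 90/269 90/181 7920/48689 -45/181 5 0 S
3 9/20 45/148 -27/185 -45/296 5 1 W
4 90/269 18/73 -1728/19637 -9/73 6 1 N
5 45/169 9/25 396/4225 -9/50 6 0 E
6 90/269 90/181 7920/48689 -45/181 5 0 S
final 5 1 W

n=0: pose=(6,1,N); sL=90/269, sR=18/73; mL=-1728/19637, mR=-9/73; mL+mR=-4149/19637 → advance -1; mR−mL=-693/19637 → turn -1·90°
n=1: pose=(6,0,E); sL=45/169, sR=9/25; mL=396/4225, mR=-9/50; mL+mR=-729/8450 → advance -1; mR−mL=-2313/8450 → turn -1·90°
n=2: pose=(5,0,S); sL=90/269, sR=90/181; mL=7920/48689, mR=-45/181; mL+mR=-4185/48689 → advance -1; mR−mL=-20025/48689 → turn -1·90°
n=3: pose=(5,1,W); sL=9/20, sR=45/148; mL=-27/185, mR=-45/296; mL+mR=-441/1480 → advance -1; mR−mL=-9/1480 → turn -1·90°
n=4: pose=(6,1,N); sL=90/269, sR=18/73; mL=-1728/19637, mR=-9/73; mL+mR=-4149/19637 → advance -1; mR−mL=-693/19637 → turn -1·90°
n=5: pose=(6,0,E); sL=45/169, sR=9/25; mL=396/4225, mR=-9/50; mL+mR=-729/8450 → advance -1; mR−mL=-2313/8450 → turn -1·90°
n=6: pose=(5,0,S); sL=90/269, sR=90/181; mL=7920/48689, mR=-45/181; mL+mR=-4185/48689 → advance -1; mR−mL=-20025/48689 → turn -1·90°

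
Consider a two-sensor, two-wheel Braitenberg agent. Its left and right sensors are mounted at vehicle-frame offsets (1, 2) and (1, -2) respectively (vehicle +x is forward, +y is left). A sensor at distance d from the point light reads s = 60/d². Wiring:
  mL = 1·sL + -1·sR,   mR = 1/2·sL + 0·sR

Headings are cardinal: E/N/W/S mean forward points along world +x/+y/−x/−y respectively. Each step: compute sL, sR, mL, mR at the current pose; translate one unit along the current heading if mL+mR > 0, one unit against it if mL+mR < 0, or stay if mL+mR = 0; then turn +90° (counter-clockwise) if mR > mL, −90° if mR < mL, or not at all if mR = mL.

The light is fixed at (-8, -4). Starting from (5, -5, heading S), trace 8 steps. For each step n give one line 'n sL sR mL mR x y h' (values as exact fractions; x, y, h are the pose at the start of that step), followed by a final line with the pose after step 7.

n=0: pose=(5,-5,S); sL=60/229, sR=12/25; mL=-1248/5725, mR=30/229; mL+mR=-498/5725 → advance -1; mR−mL=1998/5725 → turn +1·90°
n=1: pose=(5,-4,E); sL=3/10, sR=3/10; mL=0, mR=3/20; mL+mR=3/20 → advance +1; mR−mL=3/20 → turn +1·90°
n=2: pose=(6,-4,N); sL=12/29, sR=60/257; mL=1344/7453, mR=6/29; mL+mR=2886/7453 → advance +1; mR−mL=198/7453 → turn +1·90°
n=3: pose=(6,-3,W); sL=6/17, sR=30/89; mL=24/1513, mR=3/17; mL+mR=291/1513 → advance +1; mR−mL=243/1513 → turn +1·90°
n=4: pose=(5,-3,S); sL=4/15, sR=60/121; mL=-416/1815, mR=2/15; mL+mR=-58/605 → advance -1; mR−mL=658/1815 → turn +1·90°
n=5: pose=(5,-2,E); sL=15/53, sR=15/49; mL=-60/2597, mR=15/106; mL+mR=615/5194 → advance +1; mR−mL=855/5194 → turn +1·90°
n=6: pose=(6,-2,N); sL=20/51, sR=12/53; mL=448/2703, mR=10/51; mL+mR=326/901 → advance +1; mR−mL=82/2703 → turn +1·90°
n=7: pose=(6,-1,W); sL=6/17, sR=30/97; mL=72/1649, mR=3/17; mL+mR=363/1649 → advance +1; mR−mL=219/1649 → turn +1·90°

0 60/229 12/25 -1248/5725 30/229 5 -5 S
1 3/10 3/10 0 3/20 5 -4 E
2 12/29 60/257 1344/7453 6/29 6 -4 N
3 6/17 30/89 24/1513 3/17 6 -3 W
4 4/15 60/121 -416/1815 2/15 5 -3 S
5 15/53 15/49 -60/2597 15/106 5 -2 E
6 20/51 12/53 448/2703 10/51 6 -2 N
7 6/17 30/97 72/1649 3/17 6 -1 W
final 5 -1 S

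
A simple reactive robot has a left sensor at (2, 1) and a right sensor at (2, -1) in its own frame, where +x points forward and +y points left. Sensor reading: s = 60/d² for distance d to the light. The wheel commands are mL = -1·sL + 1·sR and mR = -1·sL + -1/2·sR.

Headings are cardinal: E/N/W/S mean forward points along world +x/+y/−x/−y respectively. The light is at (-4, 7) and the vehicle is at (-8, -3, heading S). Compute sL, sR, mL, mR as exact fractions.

20/51 60/169 -320/8619 -4910/8619

left sensor world pos  = (-7, -5); dL² = 153
right sensor world pos = (-9, -5); dR² = 169
sL = 60/153 = 20/51
sR = 60/169 = 60/169
mL = -1·sL + 1·sR = -320/8619
mR = -1·sL + -1/2·sR = -4910/8619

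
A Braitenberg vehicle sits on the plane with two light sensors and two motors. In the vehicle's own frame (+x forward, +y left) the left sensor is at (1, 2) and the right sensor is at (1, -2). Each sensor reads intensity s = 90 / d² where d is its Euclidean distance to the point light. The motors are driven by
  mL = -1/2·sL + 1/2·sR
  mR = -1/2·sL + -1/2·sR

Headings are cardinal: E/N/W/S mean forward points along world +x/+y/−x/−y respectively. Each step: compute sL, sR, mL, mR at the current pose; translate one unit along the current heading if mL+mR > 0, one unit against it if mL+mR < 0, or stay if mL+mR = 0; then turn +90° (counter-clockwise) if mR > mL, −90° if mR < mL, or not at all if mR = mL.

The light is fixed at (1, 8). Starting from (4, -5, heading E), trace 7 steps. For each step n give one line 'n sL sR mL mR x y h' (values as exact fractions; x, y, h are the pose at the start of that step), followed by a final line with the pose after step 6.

n=0: pose=(4,-5,E); sL=90/137, sR=90/241; mL=-4680/33017, mR=-17010/33017; mL+mR=-90/137 → advance -1; mR−mL=-90/241 → turn -1·90°
n=1: pose=(3,-5,S); sL=45/106, sR=45/98; mL=45/2597, mR=-2295/5194; mL+mR=-45/106 → advance -1; mR−mL=-45/98 → turn -1·90°
n=2: pose=(3,-4,W); sL=90/197, sR=90/101; mL=4320/19897, mR=-13410/19897; mL+mR=-90/197 → advance -1; mR−mL=-90/101 → turn -1·90°
n=3: pose=(4,-4,N); sL=45/61, sR=45/73; mL=-270/4453, mR=-3015/4453; mL+mR=-45/61 → advance -1; mR−mL=-45/73 → turn -1·90°
n=4: pose=(4,-5,E); sL=90/137, sR=90/241; mL=-4680/33017, mR=-17010/33017; mL+mR=-90/137 → advance -1; mR−mL=-90/241 → turn -1·90°
n=5: pose=(3,-5,S); sL=45/106, sR=45/98; mL=45/2597, mR=-2295/5194; mL+mR=-45/106 → advance -1; mR−mL=-45/98 → turn -1·90°
n=6: pose=(3,-4,W); sL=90/197, sR=90/101; mL=4320/19897, mR=-13410/19897; mL+mR=-90/197 → advance -1; mR−mL=-90/101 → turn -1·90°

0 90/137 90/241 -4680/33017 -17010/33017 4 -5 E
1 45/106 45/98 45/2597 -2295/5194 3 -5 S
2 90/197 90/101 4320/19897 -13410/19897 3 -4 W
3 45/61 45/73 -270/4453 -3015/4453 4 -4 N
4 90/137 90/241 -4680/33017 -17010/33017 4 -5 E
5 45/106 45/98 45/2597 -2295/5194 3 -5 S
6 90/197 90/101 4320/19897 -13410/19897 3 -4 W
final 4 -4 N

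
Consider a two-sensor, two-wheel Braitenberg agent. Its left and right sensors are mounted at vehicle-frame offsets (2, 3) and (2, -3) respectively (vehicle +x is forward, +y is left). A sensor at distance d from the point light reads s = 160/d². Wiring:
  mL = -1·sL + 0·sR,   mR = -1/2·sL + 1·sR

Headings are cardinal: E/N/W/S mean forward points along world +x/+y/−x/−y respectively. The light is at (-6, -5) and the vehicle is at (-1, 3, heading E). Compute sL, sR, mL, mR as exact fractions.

left sensor world pos  = (1, 6); dL² = 170
right sensor world pos = (1, 0); dR² = 74
sL = 160/170 = 16/17
sR = 160/74 = 80/37
mL = -1·sL + 0·sR = -16/17
mR = -1/2·sL + 1·sR = 1064/629

16/17 80/37 -16/17 1064/629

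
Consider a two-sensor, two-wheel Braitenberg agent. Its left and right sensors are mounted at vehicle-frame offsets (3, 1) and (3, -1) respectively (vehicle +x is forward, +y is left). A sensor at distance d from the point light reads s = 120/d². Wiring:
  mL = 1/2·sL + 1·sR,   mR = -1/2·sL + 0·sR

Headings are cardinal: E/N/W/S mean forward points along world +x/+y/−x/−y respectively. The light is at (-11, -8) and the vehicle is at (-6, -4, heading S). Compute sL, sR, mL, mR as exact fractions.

left sensor world pos  = (-5, -7); dL² = 37
right sensor world pos = (-7, -7); dR² = 17
sL = 120/37 = 120/37
sR = 120/17 = 120/17
mL = 1/2·sL + 1·sR = 5460/629
mR = -1/2·sL + 0·sR = -60/37

120/37 120/17 5460/629 -60/37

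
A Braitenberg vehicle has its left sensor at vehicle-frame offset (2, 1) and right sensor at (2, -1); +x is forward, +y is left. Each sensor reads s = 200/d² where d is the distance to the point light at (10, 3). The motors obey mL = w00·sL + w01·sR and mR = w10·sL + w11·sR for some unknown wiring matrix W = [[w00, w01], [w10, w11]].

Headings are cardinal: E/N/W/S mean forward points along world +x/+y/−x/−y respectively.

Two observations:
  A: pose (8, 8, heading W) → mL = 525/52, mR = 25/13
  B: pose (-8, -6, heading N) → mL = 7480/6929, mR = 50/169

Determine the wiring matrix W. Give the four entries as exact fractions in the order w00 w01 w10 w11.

obs A: pose=(8,8,W) → sL=25/4, sR=50/13, mL=525/52, mR=25/13
obs B: pose=(-8,-6,N) → sL=20/41, sR=100/169, mL=7480/6929, mR=50/169
sensor matrix S = [[25/4, 50/13], [20/41, 100/169]]; det S = 12625/6929
solve [mL_A; mL_B] = S·[w00; w01] and [mR_A; mR_B] = S·[w10; w11]:
  w00 = 1, w01 = 1, w10 = 0, w11 = 1/2

1 1 0 1/2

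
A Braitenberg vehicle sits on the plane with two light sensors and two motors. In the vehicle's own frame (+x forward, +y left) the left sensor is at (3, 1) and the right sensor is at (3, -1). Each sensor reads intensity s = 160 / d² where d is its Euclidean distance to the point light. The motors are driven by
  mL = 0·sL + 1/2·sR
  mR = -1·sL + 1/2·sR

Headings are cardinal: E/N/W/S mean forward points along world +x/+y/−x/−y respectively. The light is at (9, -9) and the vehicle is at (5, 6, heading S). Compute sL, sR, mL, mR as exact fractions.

left sensor world pos  = (6, 3); dL² = 153
right sensor world pos = (4, 3); dR² = 169
sL = 160/153 = 160/153
sR = 160/169 = 160/169
mL = 0·sL + 1/2·sR = 80/169
mR = -1·sL + 1/2·sR = -14800/25857

160/153 160/169 80/169 -14800/25857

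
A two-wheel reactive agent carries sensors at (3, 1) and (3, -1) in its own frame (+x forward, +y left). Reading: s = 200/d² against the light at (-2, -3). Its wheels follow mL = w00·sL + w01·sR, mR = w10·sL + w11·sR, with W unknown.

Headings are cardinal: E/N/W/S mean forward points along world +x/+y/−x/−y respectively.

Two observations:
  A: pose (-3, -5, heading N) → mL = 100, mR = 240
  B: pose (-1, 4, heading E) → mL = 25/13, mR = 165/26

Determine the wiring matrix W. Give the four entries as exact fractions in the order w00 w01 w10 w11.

obs A: pose=(-3,-5,N) → sL=40, sR=200, mL=100, mR=240
obs B: pose=(-1,4,E) → sL=5/2, sR=50/13, mL=25/13, mR=165/26
sensor matrix S = [[40, 200], [5/2, 50/13]]; det S = -4500/13
solve [mL_A; mL_B] = S·[w00; w01] and [mR_A; mR_B] = S·[w10; w11]:
  w00 = 0, w01 = 1/2, w10 = 1, w11 = 1

0 1/2 1 1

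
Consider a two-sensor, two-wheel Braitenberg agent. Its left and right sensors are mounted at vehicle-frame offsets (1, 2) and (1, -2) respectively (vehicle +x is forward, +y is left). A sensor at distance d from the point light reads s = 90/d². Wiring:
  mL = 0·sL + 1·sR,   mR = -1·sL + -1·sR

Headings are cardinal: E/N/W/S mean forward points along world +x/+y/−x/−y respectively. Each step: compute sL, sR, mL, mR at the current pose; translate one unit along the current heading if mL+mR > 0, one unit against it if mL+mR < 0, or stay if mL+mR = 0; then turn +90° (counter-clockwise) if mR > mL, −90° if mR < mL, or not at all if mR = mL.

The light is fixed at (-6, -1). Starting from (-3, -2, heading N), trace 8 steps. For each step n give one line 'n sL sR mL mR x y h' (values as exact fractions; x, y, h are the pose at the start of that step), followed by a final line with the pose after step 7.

0 90 18/5 18/5 -468/5 -3 -2 N
1 45/8 45/16 45/16 -135/16 -3 -3 E
2 18/5 10 10 -68/5 -4 -3 S
3 9 45 45 -54 -4 -2 W
4 90 18/5 18/5 -468/5 -3 -2 N
5 45/8 45/16 45/16 -135/16 -3 -3 E
6 18/5 10 10 -68/5 -4 -3 S
7 9 45 45 -54 -4 -2 W
final -3 -2 N

n=0: pose=(-3,-2,N); sL=90, sR=18/5; mL=18/5, mR=-468/5; mL+mR=-90 → advance -1; mR−mL=-486/5 → turn -1·90°
n=1: pose=(-3,-3,E); sL=45/8, sR=45/16; mL=45/16, mR=-135/16; mL+mR=-45/8 → advance -1; mR−mL=-45/4 → turn -1·90°
n=2: pose=(-4,-3,S); sL=18/5, sR=10; mL=10, mR=-68/5; mL+mR=-18/5 → advance -1; mR−mL=-118/5 → turn -1·90°
n=3: pose=(-4,-2,W); sL=9, sR=45; mL=45, mR=-54; mL+mR=-9 → advance -1; mR−mL=-99 → turn -1·90°
n=4: pose=(-3,-2,N); sL=90, sR=18/5; mL=18/5, mR=-468/5; mL+mR=-90 → advance -1; mR−mL=-486/5 → turn -1·90°
n=5: pose=(-3,-3,E); sL=45/8, sR=45/16; mL=45/16, mR=-135/16; mL+mR=-45/8 → advance -1; mR−mL=-45/4 → turn -1·90°
n=6: pose=(-4,-3,S); sL=18/5, sR=10; mL=10, mR=-68/5; mL+mR=-18/5 → advance -1; mR−mL=-118/5 → turn -1·90°
n=7: pose=(-4,-2,W); sL=9, sR=45; mL=45, mR=-54; mL+mR=-9 → advance -1; mR−mL=-99 → turn -1·90°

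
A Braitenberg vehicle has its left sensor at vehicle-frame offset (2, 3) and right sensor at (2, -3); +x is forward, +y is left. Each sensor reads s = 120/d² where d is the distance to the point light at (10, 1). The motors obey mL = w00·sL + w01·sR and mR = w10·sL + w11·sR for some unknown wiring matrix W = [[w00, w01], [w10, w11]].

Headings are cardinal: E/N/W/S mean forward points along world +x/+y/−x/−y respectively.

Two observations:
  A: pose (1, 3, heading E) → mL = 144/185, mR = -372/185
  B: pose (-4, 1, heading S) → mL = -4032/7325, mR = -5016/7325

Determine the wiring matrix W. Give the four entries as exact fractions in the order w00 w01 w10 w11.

obs A: pose=(1,3,E) → sL=60/37, sR=12/5, mL=144/185, mR=-372/185
obs B: pose=(-4,1,S) → sL=24/25, sR=120/293, mL=-4032/7325, mR=-5016/7325
sensor matrix S = [[60/37, 12/5], [24/25, 120/293]]; det S = -2222208/1355125
solve [mL_A; mL_B] = S·[w00; w01] and [mR_A; mR_B] = S·[w10; w11]:
  w00 = -1, w01 = 1, w10 = -1/2, w11 = -1/2

-1 1 -1/2 -1/2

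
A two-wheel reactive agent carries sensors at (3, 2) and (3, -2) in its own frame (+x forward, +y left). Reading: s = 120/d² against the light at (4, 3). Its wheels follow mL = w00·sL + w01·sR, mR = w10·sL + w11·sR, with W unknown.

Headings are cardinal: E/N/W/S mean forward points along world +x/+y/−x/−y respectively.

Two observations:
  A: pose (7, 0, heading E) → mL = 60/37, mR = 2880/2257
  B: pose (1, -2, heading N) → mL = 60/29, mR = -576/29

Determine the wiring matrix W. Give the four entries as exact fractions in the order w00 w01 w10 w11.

obs A: pose=(7,0,E) → sL=120/37, sR=120/61, mL=60/37, mR=2880/2257
obs B: pose=(1,-2,N) → sL=120/29, sR=24, mL=60/29, mR=-576/29
sensor matrix S = [[120/37, 120/61], [120/29, 24]]; det S = 4561920/65453
solve [mL_A; mL_B] = S·[w00; w01] and [mR_A; mR_B] = S·[w10; w11]:
  w00 = 1/2, w01 = 0, w10 = 1, w11 = -1

1/2 0 1 -1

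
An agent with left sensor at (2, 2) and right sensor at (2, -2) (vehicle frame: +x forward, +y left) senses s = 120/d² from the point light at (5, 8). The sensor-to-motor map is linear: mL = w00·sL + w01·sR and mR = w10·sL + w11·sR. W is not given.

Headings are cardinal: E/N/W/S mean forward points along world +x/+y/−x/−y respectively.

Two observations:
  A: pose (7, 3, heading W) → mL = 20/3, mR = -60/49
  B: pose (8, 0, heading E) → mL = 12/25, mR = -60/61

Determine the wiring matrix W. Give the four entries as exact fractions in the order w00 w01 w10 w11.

0 1/2 -1/2 0

obs A: pose=(7,3,W) → sL=120/49, sR=40/3, mL=20/3, mR=-60/49
obs B: pose=(8,0,E) → sL=120/61, sR=24/25, mL=12/25, mR=-60/61
sensor matrix S = [[120/49, 40/3], [120/61, 24/25]]; det S = -356864/14945
solve [mL_A; mL_B] = S·[w00; w01] and [mR_A; mR_B] = S·[w10; w11]:
  w00 = 0, w01 = 1/2, w10 = -1/2, w11 = 0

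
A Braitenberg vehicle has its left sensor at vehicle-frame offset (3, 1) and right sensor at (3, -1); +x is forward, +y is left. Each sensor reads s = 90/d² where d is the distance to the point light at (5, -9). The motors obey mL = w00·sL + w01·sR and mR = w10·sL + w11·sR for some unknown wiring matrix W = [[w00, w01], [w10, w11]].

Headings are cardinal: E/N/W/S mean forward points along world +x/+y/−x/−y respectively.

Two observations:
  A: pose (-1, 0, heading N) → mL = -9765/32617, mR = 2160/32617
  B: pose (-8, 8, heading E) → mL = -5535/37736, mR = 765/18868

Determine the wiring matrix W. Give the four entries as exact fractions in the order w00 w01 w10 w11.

obs A: pose=(-1,0,N) → sL=90/193, sR=90/169, mL=-9765/32617, mR=2160/32617
obs B: pose=(-8,8,E) → sL=45/212, sR=45/178, mL=-5535/37736, mR=765/18868
sensor matrix S = [[90/193, 90/169], [45/212, 45/178]]; det S = 1492425/307708778
solve [mL_A; mL_B] = S·[w00; w01] and [mR_A; mR_B] = S·[w10; w11]:
  w00 = 1/2, w01 = -1, w10 = -1, w11 = 1

1/2 -1 -1 1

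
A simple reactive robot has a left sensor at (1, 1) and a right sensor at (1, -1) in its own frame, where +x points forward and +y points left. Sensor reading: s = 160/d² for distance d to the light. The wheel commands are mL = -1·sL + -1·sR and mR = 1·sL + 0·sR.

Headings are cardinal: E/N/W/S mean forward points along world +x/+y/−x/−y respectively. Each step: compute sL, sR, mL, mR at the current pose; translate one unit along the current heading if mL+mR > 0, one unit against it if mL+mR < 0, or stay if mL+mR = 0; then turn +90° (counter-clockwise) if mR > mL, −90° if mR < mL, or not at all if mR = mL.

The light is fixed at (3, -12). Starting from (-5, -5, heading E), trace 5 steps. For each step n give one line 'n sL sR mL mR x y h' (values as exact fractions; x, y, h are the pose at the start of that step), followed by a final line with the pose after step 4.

n=0: pose=(-5,-5,E); sL=160/113, sR=32/17; mL=-6336/1921, mR=160/113; mL+mR=-32/17 → advance -1; mR−mL=9056/1921 → turn +1·90°
n=1: pose=(-6,-5,N); sL=40/41, sR=5/4; mL=-365/164, mR=40/41; mL+mR=-5/4 → advance -1; mR−mL=525/164 → turn +1·90°
n=2: pose=(-6,-6,W); sL=32/25, sR=160/149; mL=-8768/3725, mR=32/25; mL+mR=-160/149 → advance -1; mR−mL=13536/3725 → turn +1·90°
n=3: pose=(-5,-6,S); sL=80/37, sR=80/53; mL=-7200/1961, mR=80/37; mL+mR=-80/53 → advance -1; mR−mL=11440/1961 → turn +1·90°
n=4: pose=(-5,-5,E); sL=160/113, sR=32/17; mL=-6336/1921, mR=160/113; mL+mR=-32/17 → advance -1; mR−mL=9056/1921 → turn +1·90°

0 160/113 32/17 -6336/1921 160/113 -5 -5 E
1 40/41 5/4 -365/164 40/41 -6 -5 N
2 32/25 160/149 -8768/3725 32/25 -6 -6 W
3 80/37 80/53 -7200/1961 80/37 -5 -6 S
4 160/113 32/17 -6336/1921 160/113 -5 -5 E
final -6 -5 N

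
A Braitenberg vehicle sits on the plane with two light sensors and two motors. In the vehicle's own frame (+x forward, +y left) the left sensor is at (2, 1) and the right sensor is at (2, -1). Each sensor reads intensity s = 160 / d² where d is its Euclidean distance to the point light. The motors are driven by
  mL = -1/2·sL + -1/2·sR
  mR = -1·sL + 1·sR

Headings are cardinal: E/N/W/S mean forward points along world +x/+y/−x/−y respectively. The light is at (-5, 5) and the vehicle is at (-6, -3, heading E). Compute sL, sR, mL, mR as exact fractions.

16/5 80/41 -528/205 -256/205

left sensor world pos  = (-4, -2); dL² = 50
right sensor world pos = (-4, -4); dR² = 82
sL = 160/50 = 16/5
sR = 160/82 = 80/41
mL = -1/2·sL + -1/2·sR = -528/205
mR = -1·sL + 1·sR = -256/205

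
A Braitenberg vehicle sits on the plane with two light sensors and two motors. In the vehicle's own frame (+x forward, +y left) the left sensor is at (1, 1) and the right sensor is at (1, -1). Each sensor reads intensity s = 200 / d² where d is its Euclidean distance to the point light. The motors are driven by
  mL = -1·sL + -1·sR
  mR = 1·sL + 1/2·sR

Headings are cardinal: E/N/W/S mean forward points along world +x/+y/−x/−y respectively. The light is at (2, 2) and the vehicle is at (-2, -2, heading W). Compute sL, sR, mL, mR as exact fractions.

left sensor world pos  = (-3, -3); dL² = 50
right sensor world pos = (-3, -1); dR² = 34
sL = 200/50 = 4
sR = 200/34 = 100/17
mL = -1·sL + -1·sR = -168/17
mR = 1·sL + 1/2·sR = 118/17

4 100/17 -168/17 118/17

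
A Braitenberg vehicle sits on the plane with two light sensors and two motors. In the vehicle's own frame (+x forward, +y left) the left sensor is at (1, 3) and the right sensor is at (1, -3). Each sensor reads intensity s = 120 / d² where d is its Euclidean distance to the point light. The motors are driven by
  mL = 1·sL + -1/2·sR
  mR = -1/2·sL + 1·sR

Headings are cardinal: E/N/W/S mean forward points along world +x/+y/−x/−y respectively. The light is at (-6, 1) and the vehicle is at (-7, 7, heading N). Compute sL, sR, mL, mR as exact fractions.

24/13 120/53 492/689 924/689

left sensor world pos  = (-10, 8); dL² = 65
right sensor world pos = (-4, 8); dR² = 53
sL = 120/65 = 24/13
sR = 120/53 = 120/53
mL = 1·sL + -1/2·sR = 492/689
mR = -1/2·sL + 1·sR = 924/689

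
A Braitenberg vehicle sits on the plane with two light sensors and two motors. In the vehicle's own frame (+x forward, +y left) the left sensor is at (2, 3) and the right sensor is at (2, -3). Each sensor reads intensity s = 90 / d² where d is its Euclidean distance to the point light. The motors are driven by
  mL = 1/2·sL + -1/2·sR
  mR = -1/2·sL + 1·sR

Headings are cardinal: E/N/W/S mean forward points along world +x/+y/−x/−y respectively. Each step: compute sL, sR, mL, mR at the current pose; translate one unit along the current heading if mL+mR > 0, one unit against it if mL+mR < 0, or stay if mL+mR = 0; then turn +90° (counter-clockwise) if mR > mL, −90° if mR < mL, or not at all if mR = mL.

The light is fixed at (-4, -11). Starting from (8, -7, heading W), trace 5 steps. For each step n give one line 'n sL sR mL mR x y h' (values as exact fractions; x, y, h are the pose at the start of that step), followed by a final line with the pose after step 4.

0 90/101 90/149 2160/15049 2385/15049 8 -7 W
1 9/20 45/34 -297/680 747/680 7 -7 S
2 18/41 90/169 -324/6929 2169/6929 7 -8 E
3 45/53 9/25 324/1325 -171/2650 8 -8 N
4 18/49 90/197 -432/9653 2637/9653 8 -7 E
final 9 -7 N

n=0: pose=(8,-7,W); sL=90/101, sR=90/149; mL=2160/15049, mR=2385/15049; mL+mR=45/149 → advance +1; mR−mL=225/15049 → turn +1·90°
n=1: pose=(7,-7,S); sL=9/20, sR=45/34; mL=-297/680, mR=747/680; mL+mR=45/68 → advance +1; mR−mL=261/170 → turn +1·90°
n=2: pose=(7,-8,E); sL=18/41, sR=90/169; mL=-324/6929, mR=2169/6929; mL+mR=45/169 → advance +1; mR−mL=2493/6929 → turn +1·90°
n=3: pose=(8,-8,N); sL=45/53, sR=9/25; mL=324/1325, mR=-171/2650; mL+mR=9/50 → advance +1; mR−mL=-819/2650 → turn -1·90°
n=4: pose=(8,-7,E); sL=18/49, sR=90/197; mL=-432/9653, mR=2637/9653; mL+mR=45/197 → advance +1; mR−mL=3069/9653 → turn +1·90°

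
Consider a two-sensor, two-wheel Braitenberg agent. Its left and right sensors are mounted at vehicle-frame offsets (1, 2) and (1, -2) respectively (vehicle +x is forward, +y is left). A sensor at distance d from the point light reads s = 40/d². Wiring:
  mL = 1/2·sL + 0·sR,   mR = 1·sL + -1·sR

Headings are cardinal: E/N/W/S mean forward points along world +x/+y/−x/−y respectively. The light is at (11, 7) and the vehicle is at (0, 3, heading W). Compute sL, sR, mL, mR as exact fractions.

2/9 10/37 1/9 -16/333

left sensor world pos  = (-1, 1); dL² = 180
right sensor world pos = (-1, 5); dR² = 148
sL = 40/180 = 2/9
sR = 40/148 = 10/37
mL = 1/2·sL + 0·sR = 1/9
mR = 1·sL + -1·sR = -16/333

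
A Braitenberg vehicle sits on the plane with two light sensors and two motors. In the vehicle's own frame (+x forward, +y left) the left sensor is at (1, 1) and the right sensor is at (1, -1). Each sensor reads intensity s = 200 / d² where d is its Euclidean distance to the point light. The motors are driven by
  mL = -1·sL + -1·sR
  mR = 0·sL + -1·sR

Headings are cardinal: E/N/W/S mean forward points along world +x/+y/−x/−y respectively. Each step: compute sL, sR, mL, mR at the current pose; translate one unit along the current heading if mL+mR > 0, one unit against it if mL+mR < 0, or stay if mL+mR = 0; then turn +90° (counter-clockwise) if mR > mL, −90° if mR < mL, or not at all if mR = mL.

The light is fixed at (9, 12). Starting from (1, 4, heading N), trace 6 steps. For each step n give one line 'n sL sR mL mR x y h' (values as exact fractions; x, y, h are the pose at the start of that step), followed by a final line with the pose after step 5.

0 20/13 100/49 -2280/637 -100/49 1 4 N
1 200/181 40/29 -13040/5249 -40/29 1 3 W
2 25/17 50/41 -1875/697 -50/41 2 3 S
3 40/17 200/117 -8080/1989 -200/117 2 4 E
4 20/13 100/49 -2280/637 -100/49 1 4 N
5 200/181 40/29 -13040/5249 -40/29 1 3 W
final 2 3 S

n=0: pose=(1,4,N); sL=20/13, sR=100/49; mL=-2280/637, mR=-100/49; mL+mR=-3580/637 → advance -1; mR−mL=20/13 → turn +1·90°
n=1: pose=(1,3,W); sL=200/181, sR=40/29; mL=-13040/5249, mR=-40/29; mL+mR=-20280/5249 → advance -1; mR−mL=200/181 → turn +1·90°
n=2: pose=(2,3,S); sL=25/17, sR=50/41; mL=-1875/697, mR=-50/41; mL+mR=-2725/697 → advance -1; mR−mL=25/17 → turn +1·90°
n=3: pose=(2,4,E); sL=40/17, sR=200/117; mL=-8080/1989, mR=-200/117; mL+mR=-11480/1989 → advance -1; mR−mL=40/17 → turn +1·90°
n=4: pose=(1,4,N); sL=20/13, sR=100/49; mL=-2280/637, mR=-100/49; mL+mR=-3580/637 → advance -1; mR−mL=20/13 → turn +1·90°
n=5: pose=(1,3,W); sL=200/181, sR=40/29; mL=-13040/5249, mR=-40/29; mL+mR=-20280/5249 → advance -1; mR−mL=200/181 → turn +1·90°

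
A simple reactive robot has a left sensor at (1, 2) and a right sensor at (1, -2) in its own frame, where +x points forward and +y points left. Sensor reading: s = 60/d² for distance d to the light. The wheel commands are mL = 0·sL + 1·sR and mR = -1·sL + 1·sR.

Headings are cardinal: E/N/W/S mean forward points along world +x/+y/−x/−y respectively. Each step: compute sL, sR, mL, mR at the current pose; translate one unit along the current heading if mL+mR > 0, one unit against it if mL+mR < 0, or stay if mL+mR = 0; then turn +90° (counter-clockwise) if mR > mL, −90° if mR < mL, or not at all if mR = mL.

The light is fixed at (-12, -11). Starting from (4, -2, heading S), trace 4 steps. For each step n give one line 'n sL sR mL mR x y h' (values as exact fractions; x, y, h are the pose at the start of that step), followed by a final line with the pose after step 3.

0 15/97 3/13 3/13 96/1261 4 -2 S
1 20/87 12/65 12/65 -256/5655 4 -3 W
2 6/25 6/37 6/37 -72/925 3 -3 N
3 60/377 12/61 12/61 864/22997 3 -2 E
final 4 -2 S

n=0: pose=(4,-2,S); sL=15/97, sR=3/13; mL=3/13, mR=96/1261; mL+mR=387/1261 → advance +1; mR−mL=-15/97 → turn -1·90°
n=1: pose=(4,-3,W); sL=20/87, sR=12/65; mL=12/65, mR=-256/5655; mL+mR=788/5655 → advance +1; mR−mL=-20/87 → turn -1·90°
n=2: pose=(3,-3,N); sL=6/25, sR=6/37; mL=6/37, mR=-72/925; mL+mR=78/925 → advance +1; mR−mL=-6/25 → turn -1·90°
n=3: pose=(3,-2,E); sL=60/377, sR=12/61; mL=12/61, mR=864/22997; mL+mR=5388/22997 → advance +1; mR−mL=-60/377 → turn -1·90°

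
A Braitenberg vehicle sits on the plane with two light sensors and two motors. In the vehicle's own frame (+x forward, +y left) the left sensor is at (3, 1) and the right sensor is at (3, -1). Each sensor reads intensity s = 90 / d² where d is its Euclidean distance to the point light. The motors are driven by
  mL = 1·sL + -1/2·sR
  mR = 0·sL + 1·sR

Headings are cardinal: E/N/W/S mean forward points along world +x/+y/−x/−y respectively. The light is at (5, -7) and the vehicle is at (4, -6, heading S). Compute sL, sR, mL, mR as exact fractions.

left sensor world pos  = (5, -9); dL² = 4
right sensor world pos = (3, -9); dR² = 8
sL = 90/4 = 45/2
sR = 90/8 = 45/4
mL = 1·sL + -1/2·sR = 135/8
mR = 0·sL + 1·sR = 45/4

45/2 45/4 135/8 45/4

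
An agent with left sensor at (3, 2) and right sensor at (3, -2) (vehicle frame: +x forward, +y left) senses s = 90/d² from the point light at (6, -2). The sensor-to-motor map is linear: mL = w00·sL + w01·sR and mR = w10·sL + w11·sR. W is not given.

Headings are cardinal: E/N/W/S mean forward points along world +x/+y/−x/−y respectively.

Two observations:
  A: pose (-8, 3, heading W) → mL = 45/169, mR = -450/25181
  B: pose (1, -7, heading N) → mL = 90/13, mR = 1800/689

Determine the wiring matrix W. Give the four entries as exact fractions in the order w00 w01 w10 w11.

obs A: pose=(-8,3,W) → sL=45/149, sR=45/169, mL=45/169, mR=-450/25181
obs B: pose=(1,-7,N) → sL=90/53, sR=90/13, mL=90/13, mR=1800/689
sensor matrix S = [[45/149, 45/169], [90/53, 90/13]]; det S = 2187000/1334593
solve [mL_A; mL_B] = S·[w00; w01] and [mR_A; mR_B] = S·[w10; w11]:
  w00 = 0, w01 = 1, w10 = -1/2, w11 = 1/2

0 1 -1/2 1/2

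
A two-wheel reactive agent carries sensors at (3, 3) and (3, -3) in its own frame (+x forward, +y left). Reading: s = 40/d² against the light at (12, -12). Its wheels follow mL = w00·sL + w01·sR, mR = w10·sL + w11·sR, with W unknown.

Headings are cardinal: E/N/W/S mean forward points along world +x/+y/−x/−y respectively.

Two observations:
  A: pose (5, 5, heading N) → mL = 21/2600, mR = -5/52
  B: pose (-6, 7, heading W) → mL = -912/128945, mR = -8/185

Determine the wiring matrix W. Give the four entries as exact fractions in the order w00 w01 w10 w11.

-1/2 1/2 0 -1

obs A: pose=(5,5,N) → sL=2/25, sR=5/52, mL=21/2600, mR=-5/52
obs B: pose=(-6,7,W) → sL=40/697, sR=8/185, mL=-912/128945, mR=-8/185
sensor matrix S = [[2/25, 5/52], [40/697, 8/185]]; det S = -86274/41907125
solve [mL_A; mL_B] = S·[w00; w01] and [mR_A; mR_B] = S·[w10; w11]:
  w00 = -1/2, w01 = 1/2, w10 = 0, w11 = -1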